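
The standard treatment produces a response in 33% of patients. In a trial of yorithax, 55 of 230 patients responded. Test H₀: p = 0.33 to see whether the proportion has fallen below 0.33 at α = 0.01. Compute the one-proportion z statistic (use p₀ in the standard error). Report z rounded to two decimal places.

p̂ = 55/230 ≈ 0.2391.
Standard error under H₀: √(0.33×0.67/230) = 0.0310.
z = (0.2391 − 0.33)/0.0310 = -0.0909/0.0310 = -2.93.
p-value = P(Z < -2.931) ≈ 0.0017, so at α = 0.01 we reject H₀.

z = -2.93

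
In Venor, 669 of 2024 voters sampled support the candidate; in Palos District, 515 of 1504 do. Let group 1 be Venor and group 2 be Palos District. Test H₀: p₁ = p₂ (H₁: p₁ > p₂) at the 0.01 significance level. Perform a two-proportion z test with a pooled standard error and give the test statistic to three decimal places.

z = -0.739

p̂₁ = 669/2024 = 0.33053, p̂₂ = 515/1504 = 0.34242.
Pooled p̂ = (669+515)/(2024+1504) = 1184/3528 = 0.33560.
SE = √(p̂(1−p̂)(1/n₁+1/n₂)) = √(0.33560·0.66440·0.00115896) = √(0.000258418) = 0.01608.
z = (0.33053 − 0.34242)/0.01608 = -0.01189/0.01608 = -0.739.
p-value = P(Z > -0.739) ≈ 0.7702. With α = 0.01, fail to reject H₀.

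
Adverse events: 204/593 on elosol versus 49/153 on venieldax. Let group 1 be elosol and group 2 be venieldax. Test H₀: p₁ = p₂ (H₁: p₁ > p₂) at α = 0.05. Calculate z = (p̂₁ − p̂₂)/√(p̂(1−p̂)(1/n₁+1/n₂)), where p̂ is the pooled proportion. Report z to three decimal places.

z = 0.553

p̂₁ = 204/593 = 0.34401, p̂₂ = 49/153 = 0.32026.
Pooled p̂ = (204+49)/(593+153) = 253/746 = 0.33914.
SE = √(0.224125 × 0.00822229) = 0.04293.
z = (0.34401 − 0.32026)/0.04293 = 0.02375/0.04293 = 0.553.
p-value = P(Z > 0.553) ≈ 0.2900; since p > α = 0.05, fail to reject H₀.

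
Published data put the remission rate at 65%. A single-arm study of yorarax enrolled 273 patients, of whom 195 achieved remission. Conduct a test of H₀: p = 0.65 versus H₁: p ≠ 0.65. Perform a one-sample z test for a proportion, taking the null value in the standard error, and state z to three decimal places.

z = 2.227

p̂ = 195/273 = 0.71429.
Standard error under H₀: √(0.65×0.35/273) = 0.02887.
z = (0.71429 − 0.65)/0.02887 = 0.06429/0.02887 = 2.227.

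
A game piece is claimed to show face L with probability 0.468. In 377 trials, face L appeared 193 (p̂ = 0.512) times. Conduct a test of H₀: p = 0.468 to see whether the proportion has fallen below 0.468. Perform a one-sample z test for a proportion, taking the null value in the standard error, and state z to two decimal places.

p̂ = 193/377 ≈ 0.5119.
Under H₀, SE = √(0.468·0.532/377) = √(0.000660414) = 0.0257.
z = (0.5119 − 0.468)/0.0257 = 0.0439/0.0257 = 1.71.

z = 1.71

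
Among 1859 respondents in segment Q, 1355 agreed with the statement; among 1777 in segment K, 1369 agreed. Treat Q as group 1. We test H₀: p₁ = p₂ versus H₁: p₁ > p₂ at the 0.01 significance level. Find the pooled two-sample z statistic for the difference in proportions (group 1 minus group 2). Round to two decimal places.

p̂₁ = 1355/1859 ≈ 0.72889, p̂₂ = 1369/1777 ≈ 0.77040.
Pooled p̂ = (1355+1369)/(1859+1777) = 2724/3636 = 0.74917.
SE = √(0.187912 × 0.00110067) = 0.01438.
z = (0.72889 − 0.77040)/0.01438 = -0.04151/0.01438 = -2.89.
p-value = P(Z > -2.887) ≈ 0.9981. With α = 0.01, fail to reject H₀.

z = -2.89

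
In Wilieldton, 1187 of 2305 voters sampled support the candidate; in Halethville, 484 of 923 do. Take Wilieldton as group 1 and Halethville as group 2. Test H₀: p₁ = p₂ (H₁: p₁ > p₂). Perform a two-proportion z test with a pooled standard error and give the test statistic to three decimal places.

z = -0.483

p̂₁ = 1187/2305 = 0.514967, p̂₂ = 484/923 = 0.524377.
Pooled p̂ = (1187+484)/(2305+923) = 1671/3228 = 0.517658.
SE = √(p̂(1−p̂)(1/n₁+1/n₂)) = √(0.517658·0.482342·0.00151726) = √(0.000378843) = 0.019464.
z = (0.514967 − 0.524377)/0.019464 = -0.009410/0.019464 = -0.483.
p-value = P(Z > -0.483) ≈ 0.6856.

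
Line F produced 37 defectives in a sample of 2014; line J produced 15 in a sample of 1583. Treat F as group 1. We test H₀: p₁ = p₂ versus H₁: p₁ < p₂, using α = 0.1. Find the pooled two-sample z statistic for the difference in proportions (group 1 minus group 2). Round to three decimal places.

p̂₁ = 37/2014 = 0.018371, p̂₂ = 15/1583 = 0.009476.
Pooled p̂ = (37+15)/(2014+1583) = 52/3597 = 0.014456.
SE = √(p̂(1−p̂)(1/n₁+1/n₂)) = √(0.014456·0.985544·0.00112824) = √(1.60745e-05) = 0.004009.
z = (0.018371 − 0.009476)/0.004009 = 0.008895/0.004009 = 2.219.
p-value = P(Z < 2.219) ≈ 0.9867; since p > α = 0.1, fail to reject H₀.

z = 2.219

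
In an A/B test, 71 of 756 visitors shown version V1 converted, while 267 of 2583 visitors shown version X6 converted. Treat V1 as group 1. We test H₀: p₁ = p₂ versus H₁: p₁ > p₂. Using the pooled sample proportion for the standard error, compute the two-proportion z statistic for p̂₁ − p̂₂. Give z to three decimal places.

p̂₁ = 71/756 = 0.09392, p̂₂ = 267/2583 = 0.10337.
Pooled p̂ = (71+267)/(756+2583) = 338/3339 = 0.10123.
SE = √(0.0909808 × 0.0017099) = 0.01247.
z = (0.09392 − 0.10337)/0.01247 = -0.00945/0.01247 = -0.758.
p-value = P(Z > -0.758) ≈ 0.7757.

z = -0.758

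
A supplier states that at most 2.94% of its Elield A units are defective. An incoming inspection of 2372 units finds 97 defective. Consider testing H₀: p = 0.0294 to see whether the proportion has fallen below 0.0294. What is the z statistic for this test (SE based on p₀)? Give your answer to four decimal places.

z = 3.3138

p̂ = 97/2372 ≈ 0.0408938.
SE = √(p₀(1−p₀)/n) = √(0.028536/2372) = 0.0034685.
z = (0.0408938 − 0.0294)/0.0034685 = 0.0114938/0.0034685 = 3.3138.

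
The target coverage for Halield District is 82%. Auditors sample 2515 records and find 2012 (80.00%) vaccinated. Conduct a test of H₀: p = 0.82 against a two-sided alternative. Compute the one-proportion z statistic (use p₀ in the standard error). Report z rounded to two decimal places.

p̂ = 2012/2515 = 0.80000.
Standard error under H₀: √(0.82×0.18/2515) = 0.00766.
z = (0.80000 − 0.82)/0.00766 = -0.02000/0.00766 = -2.61.
Two-sided p-value ≈ 2·Φ(−2.611) = 0.0090.

z = -2.61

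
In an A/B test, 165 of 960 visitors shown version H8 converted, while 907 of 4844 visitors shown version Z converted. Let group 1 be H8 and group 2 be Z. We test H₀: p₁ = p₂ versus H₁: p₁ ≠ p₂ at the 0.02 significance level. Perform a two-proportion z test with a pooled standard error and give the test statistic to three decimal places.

p̂₁ = 165/960 ≈ 0.171875, p̂₂ = 907/4844 ≈ 0.187242.
Pooled p̂ = (165+907)/(960+4844) = 1072/5804 = 0.184700.
SE = √(0.150586 × 0.00124811) = 0.013709.
z = (0.171875 − 0.187242)/0.013709 = -0.015367/0.013709 = -1.121.
Two-sided p-value ≈ 2·Φ(−1.121) = 0.2623. With α = 0.02, fail to reject H₀.

z = -1.121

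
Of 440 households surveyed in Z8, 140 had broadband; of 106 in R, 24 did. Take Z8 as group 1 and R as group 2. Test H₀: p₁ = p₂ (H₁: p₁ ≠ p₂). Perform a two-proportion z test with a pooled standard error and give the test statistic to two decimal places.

p̂₁ = 140/440 ≈ 0.3182, p̂₂ = 24/106 ≈ 0.2264.
Pooled p̂ = (140+24)/(440+106) = 164/546 = 0.3004.
SE = √(0.210146 × 0.0117067) = 0.0496.
z = (0.3182 − 0.2264)/0.0496 = 0.0918/0.0496 = 1.85.
Two-sided p-value ≈ 2·Φ(−1.850) = 0.0643.

z = 1.85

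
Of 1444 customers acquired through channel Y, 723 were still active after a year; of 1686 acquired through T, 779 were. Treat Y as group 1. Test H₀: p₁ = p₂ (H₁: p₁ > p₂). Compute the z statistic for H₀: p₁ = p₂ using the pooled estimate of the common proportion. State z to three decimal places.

z = 2.158

p̂₁ = 723/1444 ≈ 0.50069, p̂₂ = 779/1686 ≈ 0.46204.
Pooled p̂ = (723+779)/(1444+1686) = 1502/3130 = 0.47987.
SE = √(0.249595 × 0.00128564) = 0.01791.
z = (0.50069 − 0.46204)/0.01791 = 0.03865/0.01791 = 2.158.
p-value = P(Z > 2.158) ≈ 0.0155.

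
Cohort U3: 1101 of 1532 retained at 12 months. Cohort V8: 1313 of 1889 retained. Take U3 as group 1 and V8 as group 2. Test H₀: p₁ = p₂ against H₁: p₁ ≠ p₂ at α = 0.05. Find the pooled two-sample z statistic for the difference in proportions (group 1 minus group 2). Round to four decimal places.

p̂₁ = 1101/1532 = 0.7186684, p̂₂ = 1313/1889 = 0.6950768.
Pooled p̂ = (1101+1313)/(1532+1889) = 2414/3421 = 0.7056416.
SE = √(p̂(1−p̂)(1/n₁+1/n₂)) = √(0.7056416·0.2943584·0.00118212) = √(0.00024554) = 0.0156697.
z = (0.7186684 − 0.6950768)/0.0156697 = 0.0235916/0.0156697 = 1.5056.
Two-sided p-value ≈ 2·Φ(−1.506) = 0.1322, so at α = 0.05 we fail to reject H₀.

z = 1.5056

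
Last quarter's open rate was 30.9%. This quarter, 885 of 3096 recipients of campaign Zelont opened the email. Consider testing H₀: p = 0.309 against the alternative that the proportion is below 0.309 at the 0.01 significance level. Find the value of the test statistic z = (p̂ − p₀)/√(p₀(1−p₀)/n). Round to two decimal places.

p̂ = 885/3096 ≈ 0.28585.
Standard error under H₀: √(0.309×0.691/3096) = 0.00830.
z = (0.28585 − 0.309)/0.00830 = -0.02315/0.00830 = -2.79.
p-value = P(Z < -2.787) ≈ 0.0027, so at α = 0.01 we reject H₀.

z = -2.79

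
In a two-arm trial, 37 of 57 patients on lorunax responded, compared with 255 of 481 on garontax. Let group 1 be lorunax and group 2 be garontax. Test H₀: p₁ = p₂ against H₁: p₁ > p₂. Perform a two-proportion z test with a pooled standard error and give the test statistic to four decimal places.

p̂₁ = 37/57 = 0.649123, p̂₂ = 255/481 = 0.530146.
Pooled p̂ = (37+255)/(57+481) = 292/538 = 0.542751.
SE = √(p̂(1−p̂)(1/n₁+1/n₂)) = √(0.542751·0.457249·0.0196229) = √(0.00486985) = 0.069784.
z = (0.649123 − 0.530146)/0.069784 = 0.118977/0.069784 = 1.7049.
p-value = P(Z > 1.705) ≈ 0.0441.

z = 1.7049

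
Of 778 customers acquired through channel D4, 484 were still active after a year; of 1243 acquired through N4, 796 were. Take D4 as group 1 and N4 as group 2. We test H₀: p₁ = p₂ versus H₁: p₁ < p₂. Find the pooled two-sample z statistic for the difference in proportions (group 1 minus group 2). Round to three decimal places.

z = -0.830

p̂₁ = 484/778 = 0.62211, p̂₂ = 796/1243 = 0.64039.
Pooled p̂ = (484+796)/(778+1243) = 1280/2021 = 0.63335.
SE = √(0.232218 × 0.00208985) = 0.02203.
z = (0.62211 − 0.64039)/0.02203 = -0.01828/0.02203 = -0.830.
p-value = P(Z < -0.830) ≈ 0.2034.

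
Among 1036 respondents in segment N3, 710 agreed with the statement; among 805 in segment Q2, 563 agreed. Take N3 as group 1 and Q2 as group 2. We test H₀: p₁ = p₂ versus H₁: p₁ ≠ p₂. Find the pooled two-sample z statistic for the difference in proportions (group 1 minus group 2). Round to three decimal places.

z = -0.647

p̂₁ = 710/1036 ≈ 0.68533, p̂₂ = 563/805 ≈ 0.69938.
Pooled p̂ = (710+563)/(1036+805) = 1273/1841 = 0.69147.
SE = √(p̂(1−p̂)(1/n₁+1/n₂)) = √(0.69147·0.30853·0.00220749) = √(0.000470942) = 0.02170.
z = (0.68533 − 0.69938)/0.02170 = -0.01405/0.02170 = -0.647.
Two-sided p-value ≈ 2·Φ(−0.647) = 0.5173.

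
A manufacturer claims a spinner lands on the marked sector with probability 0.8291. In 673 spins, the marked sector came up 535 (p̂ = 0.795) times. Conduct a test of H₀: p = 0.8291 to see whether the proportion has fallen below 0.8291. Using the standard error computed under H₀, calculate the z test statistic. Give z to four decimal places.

p̂ = 535/673 ≈ 0.794948.
Standard error under H₀: √(0.8291×0.1709/673) = 0.014510.
z = (0.794948 − 0.8291)/0.014510 = -0.034152/0.014510 = -2.3537.
p-value = P(Z < -2.354) ≈ 0.0093.

z = -2.3537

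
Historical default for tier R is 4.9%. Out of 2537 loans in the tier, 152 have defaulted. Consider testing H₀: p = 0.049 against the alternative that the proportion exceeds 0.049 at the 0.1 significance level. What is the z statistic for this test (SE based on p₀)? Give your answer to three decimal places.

z = 2.546

p̂ = 152/2537 ≈ 0.059913.
Standard error under H₀: √(0.049×0.951/2537) = 0.004286.
z = (0.059913 − 0.049)/0.004286 = 0.010913/0.004286 = 2.546.
p-value = P(Z > 2.546) ≈ 0.0054; since p < α = 0.1, reject H₀.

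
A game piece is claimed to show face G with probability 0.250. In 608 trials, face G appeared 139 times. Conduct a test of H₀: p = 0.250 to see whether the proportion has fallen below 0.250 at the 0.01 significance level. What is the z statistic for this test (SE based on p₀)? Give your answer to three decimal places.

p̂ = 139/608 = 0.22862.
Under H₀, SE = √(0.25·0.75/608) = √(0.000308388) = 0.01756.
z = (0.22862 − 0.25)/0.01756 = -0.02138/0.01756 = -1.218.
p-value = P(Z < -1.218) ≈ 0.1117; since p > α = 0.01, fail to reject H₀.

z = -1.218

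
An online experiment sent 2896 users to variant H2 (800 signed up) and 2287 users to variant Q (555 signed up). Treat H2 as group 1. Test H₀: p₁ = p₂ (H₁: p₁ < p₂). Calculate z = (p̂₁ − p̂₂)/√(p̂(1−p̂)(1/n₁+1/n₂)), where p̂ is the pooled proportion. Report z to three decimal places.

z = 2.731

p̂₁ = 800/2896 ≈ 0.27624, p̂₂ = 555/2287 ≈ 0.24268.
Pooled p̂ = (800+555)/(2896+2287) = 1355/5183 = 0.26143.
SE = √(p̂(1−p̂)(1/n₁+1/n₂)) = √(0.26143·0.73857·0.000782558) = √(0.0001511) = 0.01229.
z = (0.27624 − 0.24268)/0.01229 = 0.03356/0.01229 = 2.731.
p-value = P(Z < 2.731) ≈ 0.9968.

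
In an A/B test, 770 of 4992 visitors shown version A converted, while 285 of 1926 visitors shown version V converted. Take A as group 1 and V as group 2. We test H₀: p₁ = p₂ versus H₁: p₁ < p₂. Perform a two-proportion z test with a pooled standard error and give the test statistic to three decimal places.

z = 0.650

p̂₁ = 770/4992 = 0.15425, p̂₂ = 285/1926 = 0.14798.
Pooled p̂ = (770+285)/(4992+1926) = 1055/6918 = 0.15250.
SE = √(0.129244 × 0.000719531) = 0.00964.
z = (0.15425 − 0.14798)/0.00964 = 0.00627/0.00964 = 0.650.
p-value = P(Z < 0.650) ≈ 0.7423.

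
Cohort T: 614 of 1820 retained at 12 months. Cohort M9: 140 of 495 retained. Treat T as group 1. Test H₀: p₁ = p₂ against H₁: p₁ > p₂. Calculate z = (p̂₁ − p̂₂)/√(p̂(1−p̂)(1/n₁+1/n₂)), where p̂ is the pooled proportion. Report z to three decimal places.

z = 2.296

p̂₁ = 614/1820 ≈ 0.337363, p̂₂ = 140/495 ≈ 0.282828.
Pooled p̂ = (614+140)/(1820+495) = 754/2315 = 0.325702.
SE = √(p̂(1−p̂)(1/n₁+1/n₂)) = √(0.325702·0.674298·0.00256965) = √(0.000564348) = 0.023756.
z = (0.337363 − 0.282828)/0.023756 = 0.054535/0.023756 = 2.296.
p-value = P(Z > 2.296) ≈ 0.0108.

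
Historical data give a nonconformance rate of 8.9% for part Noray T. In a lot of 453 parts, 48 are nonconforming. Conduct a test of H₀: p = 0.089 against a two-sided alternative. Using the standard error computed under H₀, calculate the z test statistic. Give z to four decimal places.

z = 1.2677

p̂ = 48/453 ≈ 0.1059603.
Under H₀, SE = √(0.089·0.911/453) = √(0.000178982) = 0.0133784.
z = (0.1059603 − 0.089)/0.0133784 = 0.0169603/0.0133784 = 1.2677.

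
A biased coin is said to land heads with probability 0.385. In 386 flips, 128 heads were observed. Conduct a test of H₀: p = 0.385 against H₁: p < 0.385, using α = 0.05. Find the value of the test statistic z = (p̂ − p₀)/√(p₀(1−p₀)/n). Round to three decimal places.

z = -2.156

p̂ = 128/386 = 0.331606.
Under H₀, SE = √(0.385·0.615/386) = √(0.000613407) = 0.024767.
z = (0.331606 − 0.385)/0.024767 = -0.053394/0.024767 = -2.156.
p-value = P(Z < -2.156) ≈ 0.0155, so at α = 0.05 we reject H₀.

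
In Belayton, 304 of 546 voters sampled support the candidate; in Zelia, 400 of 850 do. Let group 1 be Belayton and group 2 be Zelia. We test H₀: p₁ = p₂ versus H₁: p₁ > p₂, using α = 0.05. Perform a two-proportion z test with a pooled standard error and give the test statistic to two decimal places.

z = 3.14

p̂₁ = 304/546 = 0.55678, p̂₂ = 400/850 = 0.47059.
Pooled p̂ = (304+400)/(546+850) = 704/1396 = 0.50430.
SE = √(0.249982 × 0.00300797) = 0.02742.
z = (0.55678 − 0.47059)/0.02742 = 0.08619/0.02742 = 3.14.
p-value = P(Z > 3.143) ≈ 0.0008. With α = 0.05, reject H₀.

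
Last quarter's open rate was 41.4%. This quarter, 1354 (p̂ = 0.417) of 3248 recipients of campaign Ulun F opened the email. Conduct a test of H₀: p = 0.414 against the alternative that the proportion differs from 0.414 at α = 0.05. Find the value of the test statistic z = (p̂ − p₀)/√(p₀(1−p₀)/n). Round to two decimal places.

z = 0.33

p̂ = 1354/3248 ≈ 0.41687.
Under H₀, SE = √(0.414·0.586/3248) = √(7.46933e-05) = 0.00864.
z = (0.41687 − 0.414)/0.00864 = 0.00287/0.00864 = 0.33.
Two-sided p-value ≈ 2·Φ(−0.332) = 0.7397. With α = 0.05, fail to reject H₀.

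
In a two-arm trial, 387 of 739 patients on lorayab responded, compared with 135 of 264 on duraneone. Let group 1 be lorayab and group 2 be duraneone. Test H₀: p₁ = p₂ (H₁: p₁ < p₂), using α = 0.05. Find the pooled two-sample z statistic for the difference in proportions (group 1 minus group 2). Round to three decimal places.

z = 0.344

p̂₁ = 387/739 ≈ 0.52368, p̂₂ = 135/264 ≈ 0.51136.
Pooled p̂ = (387+135)/(739+264) = 522/1003 = 0.52044.
SE = √(p̂(1−p̂)(1/n₁+1/n₂)) = √(0.52044·0.47956·0.00514106) = √(0.00128312) = 0.03582.
z = (0.52368 − 0.51136)/0.03582 = 0.01232/0.03582 = 0.344.
p-value = P(Z < 0.344) ≈ 0.6345, so at α = 0.05 we fail to reject H₀.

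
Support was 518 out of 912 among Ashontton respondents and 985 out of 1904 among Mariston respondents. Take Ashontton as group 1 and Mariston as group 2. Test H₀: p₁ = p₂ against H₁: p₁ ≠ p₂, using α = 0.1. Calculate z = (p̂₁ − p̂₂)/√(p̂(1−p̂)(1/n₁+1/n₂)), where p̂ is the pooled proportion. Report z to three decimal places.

p̂₁ = 518/912 = 0.56798, p̂₂ = 985/1904 = 0.51733.
Pooled p̂ = (518+985)/(912+1904) = 1503/2816 = 0.53374.
SE = √(0.248862 × 0.0016217) = 0.02009.
z = (0.56798 − 0.51733)/0.02009 = 0.05065/0.02009 = 2.521.
Two-sided p-value ≈ 2·Φ(−2.521) = 0.0117; since p < α = 0.1, reject H₀.

z = 2.521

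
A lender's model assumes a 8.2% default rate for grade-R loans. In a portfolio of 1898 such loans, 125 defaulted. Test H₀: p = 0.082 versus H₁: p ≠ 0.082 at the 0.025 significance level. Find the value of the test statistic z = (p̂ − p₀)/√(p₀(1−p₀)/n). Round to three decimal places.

z = -2.563

p̂ = 125/1898 = 0.065859.
Under H₀, SE = √(0.082·0.918/1898) = √(3.96607e-05) = 0.006298.
z = (0.065859 − 0.082)/0.006298 = -0.016141/0.006298 = -2.563.
Two-sided p-value ≈ 2·Φ(−2.563) = 0.0104; since p < α = 0.025, reject H₀.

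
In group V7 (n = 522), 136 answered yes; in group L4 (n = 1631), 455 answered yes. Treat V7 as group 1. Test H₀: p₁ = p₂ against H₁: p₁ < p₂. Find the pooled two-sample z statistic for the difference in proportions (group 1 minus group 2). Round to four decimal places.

z = -0.8214

p̂₁ = 136/522 = 0.260536, p̂₂ = 455/1631 = 0.278970.
Pooled p̂ = (136+455)/(522+1631) = 591/2153 = 0.274501.
SE = √(p̂(1−p̂)(1/n₁+1/n₂)) = √(0.274501·0.725499·0.00252883) = √(0.000503617) = 0.022441.
z = (0.260536 − 0.278970)/0.022441 = -0.018434/0.022441 = -0.8214.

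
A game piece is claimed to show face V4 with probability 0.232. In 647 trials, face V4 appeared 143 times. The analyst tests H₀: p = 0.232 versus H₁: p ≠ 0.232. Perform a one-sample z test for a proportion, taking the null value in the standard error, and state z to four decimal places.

z = -0.6616

p̂ = 143/647 = 0.221020.
Standard error under H₀: √(0.232×0.768/647) = 0.016595.
z = (0.221020 − 0.232)/0.016595 = -0.010980/0.016595 = -0.6616.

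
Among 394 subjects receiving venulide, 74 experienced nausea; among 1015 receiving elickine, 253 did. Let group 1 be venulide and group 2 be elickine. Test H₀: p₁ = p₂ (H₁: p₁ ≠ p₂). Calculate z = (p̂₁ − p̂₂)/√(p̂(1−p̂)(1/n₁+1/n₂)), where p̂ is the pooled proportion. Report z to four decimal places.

z = -2.4520

p̂₁ = 74/394 = 0.1878173, p̂₂ = 253/1015 = 0.2492611.
Pooled p̂ = (74+253)/(394+1015) = 327/1409 = 0.2320795.
SE = √(p̂(1−p̂)(1/n₁+1/n₂)) = √(0.2320795·0.7679205·0.00352329) = √(0.000627916) = 0.0250583.
z = (0.1878173 − 0.2492611)/0.0250583 = -0.0614438/0.0250583 = -2.4520.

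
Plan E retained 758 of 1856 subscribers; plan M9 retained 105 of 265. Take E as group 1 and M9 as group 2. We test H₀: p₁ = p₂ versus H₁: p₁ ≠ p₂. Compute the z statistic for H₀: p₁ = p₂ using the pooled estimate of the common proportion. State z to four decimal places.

p̂₁ = 758/1856 ≈ 0.408405, p̂₂ = 105/265 ≈ 0.396226.
Pooled p̂ = (758+105)/(1856+265) = 863/2121 = 0.406884.
SE = √(p̂(1−p̂)(1/n₁+1/n₂)) = √(0.406884·0.593116·0.00431238) = √(0.0010407) = 0.032260.
z = (0.408405 − 0.396226)/0.032260 = 0.012179/0.032260 = 0.3775.
p-value = 2·P(Z > 0.378) ≈ 0.7058.

z = 0.3775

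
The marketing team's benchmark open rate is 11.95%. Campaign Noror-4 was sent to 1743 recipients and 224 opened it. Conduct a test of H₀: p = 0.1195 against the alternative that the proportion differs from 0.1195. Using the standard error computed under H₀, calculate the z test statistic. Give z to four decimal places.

p̂ = 224/1743 ≈ 0.1285141.
Under H₀, SE = √(0.1195·0.8805/1743) = √(6.0367e-05) = 0.0077696.
z = (0.1285141 − 0.1195)/0.0077696 = 0.0090141/0.0077696 = 1.1602.
p-value = 2·P(Z > 1.160) ≈ 0.2460.

z = 1.1602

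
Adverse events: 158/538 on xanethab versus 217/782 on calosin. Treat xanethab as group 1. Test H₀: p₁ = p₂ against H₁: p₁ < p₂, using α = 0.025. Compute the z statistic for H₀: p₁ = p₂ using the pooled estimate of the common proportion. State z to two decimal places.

p̂₁ = 158/538 = 0.2937, p̂₂ = 217/782 = 0.2775.
Pooled p̂ = (158+217)/(538+782) = 375/1320 = 0.2841.
SE = √(0.203383 × 0.00313751) = 0.0253.
z = (0.2937 − 0.2775)/0.0253 = 0.0162/0.0253 = 0.64.
p-value = P(Z < 0.641) ≈ 0.7392; since p > α = 0.025, fail to reject H₀.

z = 0.64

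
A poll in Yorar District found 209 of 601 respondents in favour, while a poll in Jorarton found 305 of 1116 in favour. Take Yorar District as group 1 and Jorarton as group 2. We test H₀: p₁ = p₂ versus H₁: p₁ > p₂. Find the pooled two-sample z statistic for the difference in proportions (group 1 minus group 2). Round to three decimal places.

z = 3.213

p̂₁ = 209/601 = 0.34775, p̂₂ = 305/1116 = 0.27330.
Pooled p̂ = (209+305)/(601+1116) = 514/1717 = 0.29936.
SE = √(p̂(1−p̂)(1/n₁+1/n₂)) = √(0.29936·0.70064·0.00255995) = √(0.000536933) = 0.02317.
z = (0.34775 − 0.27330)/0.02317 = 0.07445/0.02317 = 3.213.
p-value = P(Z > 3.213) ≈ 0.0007.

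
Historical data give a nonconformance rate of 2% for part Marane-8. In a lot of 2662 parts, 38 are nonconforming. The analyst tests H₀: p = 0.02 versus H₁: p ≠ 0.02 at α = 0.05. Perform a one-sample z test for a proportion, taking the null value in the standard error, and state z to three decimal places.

z = -2.110

p̂ = 38/2662 ≈ 0.014275.
SE = √(p₀(1−p₀)/n) = √(0.0196/2662) = 0.002713.
z = (0.014275 − 0.02)/0.002713 = -0.005725/0.002713 = -2.110.
p-value = 2·P(Z > 2.110) ≈ 0.0349. With α = 0.05, reject H₀.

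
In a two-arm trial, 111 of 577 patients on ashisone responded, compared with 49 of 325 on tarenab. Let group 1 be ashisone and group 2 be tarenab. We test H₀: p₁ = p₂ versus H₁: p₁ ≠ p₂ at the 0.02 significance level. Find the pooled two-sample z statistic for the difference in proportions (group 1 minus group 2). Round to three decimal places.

z = 1.570

p̂₁ = 111/577 = 0.19237, p̂₂ = 49/325 = 0.15077.
Pooled p̂ = (111+49)/(577+325) = 160/902 = 0.17738.
SE = √(p̂(1−p̂)(1/n₁+1/n₂)) = √(0.17738·0.82262·0.00481003) = √(0.000701872) = 0.02649.
z = (0.19237 − 0.15077)/0.02649 = 0.04160/0.02649 = 1.570.
Two-sided p-value ≈ 2·Φ(−1.570) = 0.1163. With α = 0.02, fail to reject H₀.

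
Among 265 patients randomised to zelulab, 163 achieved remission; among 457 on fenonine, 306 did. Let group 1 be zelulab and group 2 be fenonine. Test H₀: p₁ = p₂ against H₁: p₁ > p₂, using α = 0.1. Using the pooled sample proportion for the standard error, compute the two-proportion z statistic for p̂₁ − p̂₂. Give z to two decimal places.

p̂₁ = 163/265 = 0.6151, p̂₂ = 306/457 = 0.6696.
Pooled p̂ = (163+306)/(265+457) = 469/722 = 0.6496.
SE = √(0.227624 × 0.00596177) = 0.0368.
z = (0.6151 − 0.6696)/0.0368 = -0.0545/0.0368 = -1.48.
p-value = P(Z > -1.479) ≈ 0.9305; since p > α = 0.1, fail to reject H₀.

z = -1.48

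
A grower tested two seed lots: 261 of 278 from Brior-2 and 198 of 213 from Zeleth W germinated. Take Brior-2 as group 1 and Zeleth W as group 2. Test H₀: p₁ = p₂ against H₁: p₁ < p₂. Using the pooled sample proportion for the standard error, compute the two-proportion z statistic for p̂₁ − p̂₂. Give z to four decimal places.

p̂₁ = 261/278 ≈ 0.938849, p̂₂ = 198/213 ≈ 0.929577.
Pooled p̂ = (261+198)/(278+213) = 459/491 = 0.934827.
SE = √(0.0609256 × 0.00829196) = 0.022476.
z = (0.938849 − 0.929577)/0.022476 = 0.009272/0.022476 = 0.4125.

z = 0.4125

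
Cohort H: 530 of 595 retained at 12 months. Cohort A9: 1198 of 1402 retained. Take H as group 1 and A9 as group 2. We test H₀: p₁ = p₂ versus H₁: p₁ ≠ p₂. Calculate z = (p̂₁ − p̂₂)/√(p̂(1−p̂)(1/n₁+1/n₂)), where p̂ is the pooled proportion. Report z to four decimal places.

p̂₁ = 530/595 ≈ 0.890756, p̂₂ = 1198/1402 ≈ 0.854494.
Pooled p̂ = (530+1198)/(595+1402) = 1728/1997 = 0.865298.
SE = √(p̂(1−p̂)(1/n₁+1/n₂)) = √(0.865298·0.134702·0.00239394) = √(0.000279031) = 0.016704.
z = (0.890756 − 0.854494)/0.016704 = 0.036262/0.016704 = 2.1709.

z = 2.1709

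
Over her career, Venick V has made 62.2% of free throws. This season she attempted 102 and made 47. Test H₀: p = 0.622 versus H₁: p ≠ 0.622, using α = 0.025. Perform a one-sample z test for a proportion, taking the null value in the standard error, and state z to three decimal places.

p̂ = 47/102 = 0.46078.
SE = √(p₀(1−p₀)/n) = √(0.23512/102) = 0.04801.
z = (0.46078 − 0.622)/0.04801 = -0.16122/0.04801 = -3.358.
p-value = 2·P(Z > 3.358) ≈ 0.0008; since p < α = 0.025, reject H₀.

z = -3.358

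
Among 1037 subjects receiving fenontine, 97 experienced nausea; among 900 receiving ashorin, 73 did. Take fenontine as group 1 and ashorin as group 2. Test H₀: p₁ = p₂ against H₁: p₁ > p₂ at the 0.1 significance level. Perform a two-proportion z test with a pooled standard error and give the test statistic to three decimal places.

z = 0.964

p̂₁ = 97/1037 = 0.09354, p̂₂ = 73/900 = 0.08111.
Pooled p̂ = (97+73)/(1037+900) = 170/1937 = 0.08776.
SE = √(p̂(1−p̂)(1/n₁+1/n₂)) = √(0.08776·0.91224·0.00207543) = √(0.000166163) = 0.01289.
z = (0.09354 − 0.08111)/0.01289 = 0.01243/0.01289 = 0.964.
p-value = P(Z > 0.964) ≈ 0.1675; since p > α = 0.1, fail to reject H₀.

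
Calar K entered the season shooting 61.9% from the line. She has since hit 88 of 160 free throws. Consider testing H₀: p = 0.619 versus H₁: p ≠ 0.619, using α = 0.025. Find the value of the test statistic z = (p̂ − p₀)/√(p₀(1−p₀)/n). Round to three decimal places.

z = -1.797

p̂ = 88/160 ≈ 0.55000.
SE = √(p₀(1−p₀)/n) = √(0.23584/160) = 0.03839.
z = (0.55000 − 0.619)/0.03839 = -0.06900/0.03839 = -1.797.
p-value = 2·P(Z > 1.797) ≈ 0.0723, so at α = 0.025 we fail to reject H₀.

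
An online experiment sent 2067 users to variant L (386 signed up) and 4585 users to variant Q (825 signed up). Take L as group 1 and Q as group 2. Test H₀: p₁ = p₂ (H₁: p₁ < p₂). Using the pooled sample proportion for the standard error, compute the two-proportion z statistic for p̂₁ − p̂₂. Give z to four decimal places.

p̂₁ = 386/2067 ≈ 0.1867441, p̂₂ = 825/4585 ≈ 0.1799346.
Pooled p̂ = (386+825)/(2067+4585) = 1211/6652 = 0.1820505.
SE = √(0.148908 × 0.000701895) = 0.0102234.
z = (0.1867441 − 0.1799346)/0.0102234 = 0.0068095/0.0102234 = 0.6661.
p-value = P(Z < 0.666) ≈ 0.7473.

z = 0.6661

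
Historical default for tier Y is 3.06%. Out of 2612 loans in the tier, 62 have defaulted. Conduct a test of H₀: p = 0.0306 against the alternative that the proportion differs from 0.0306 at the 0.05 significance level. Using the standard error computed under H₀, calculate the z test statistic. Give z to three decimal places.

p̂ = 62/2612 = 0.0237366.
SE = √(p₀(1−p₀)/n) = √(0.029664/2612) = 0.0033700.
z = (0.0237366 − 0.0306)/0.0033700 = -0.0068634/0.0033700 = -2.037.
Two-sided p-value ≈ 2·Φ(−2.037) = 0.0417. With α = 0.05, reject H₀.

z = -2.037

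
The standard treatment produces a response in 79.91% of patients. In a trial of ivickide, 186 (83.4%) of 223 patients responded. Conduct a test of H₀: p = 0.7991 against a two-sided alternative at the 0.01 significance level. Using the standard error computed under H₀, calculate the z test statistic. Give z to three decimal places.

z = 1.304

p̂ = 186/223 ≈ 0.83408.
SE = √(p₀(1−p₀)/n) = √(0.16054/223) = 0.02683.
z = (0.83408 − 0.7991)/0.02683 = 0.03498/0.02683 = 1.304.
p-value = 2·P(Z > 1.304) ≈ 0.1923; since p > α = 0.01, fail to reject H₀.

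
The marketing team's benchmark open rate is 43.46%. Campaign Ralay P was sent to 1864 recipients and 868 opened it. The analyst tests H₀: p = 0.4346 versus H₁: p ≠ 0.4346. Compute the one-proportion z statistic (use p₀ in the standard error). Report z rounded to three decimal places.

z = 2.706

p̂ = 868/1864 ≈ 0.46567.
Standard error under H₀: √(0.4346×0.5654/1864) = 0.01148.
z = (0.46567 − 0.4346)/0.01148 = 0.03107/0.01148 = 2.706.
Two-sided p-value ≈ 2·Φ(−2.706) = 0.0068.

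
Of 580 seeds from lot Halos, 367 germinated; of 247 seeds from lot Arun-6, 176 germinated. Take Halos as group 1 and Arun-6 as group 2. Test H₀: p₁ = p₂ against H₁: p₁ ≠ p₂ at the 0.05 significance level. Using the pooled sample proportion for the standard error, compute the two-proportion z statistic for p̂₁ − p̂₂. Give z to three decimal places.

z = -2.212

p̂₁ = 367/580 ≈ 0.632759, p̂₂ = 176/247 ≈ 0.712551.
Pooled p̂ = (367+176)/(580+247) = 543/827 = 0.656590.
SE = √(p̂(1−p̂)(1/n₁+1/n₂)) = √(0.656590·0.343410·0.00577272) = √(0.00130163) = 0.036078.
z = (0.632759 − 0.712551)/0.036078 = -0.079792/0.036078 = -2.212.
Two-sided p-value ≈ 2·Φ(−2.212) = 0.0270; since p < α = 0.05, reject H₀.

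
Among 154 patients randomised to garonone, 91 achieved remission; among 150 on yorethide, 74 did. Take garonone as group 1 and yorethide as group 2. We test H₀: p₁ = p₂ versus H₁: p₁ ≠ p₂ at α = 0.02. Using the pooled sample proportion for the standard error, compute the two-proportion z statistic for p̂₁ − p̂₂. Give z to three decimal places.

p̂₁ = 91/154 ≈ 0.59091, p̂₂ = 74/150 ≈ 0.49333.
Pooled p̂ = (91+74)/(154+150) = 165/304 = 0.54276.
SE = √(p̂(1−p̂)(1/n₁+1/n₂)) = √(0.54276·0.45724·0.0131602) = √(0.00326598) = 0.05715.
z = (0.59091 − 0.49333)/0.05715 = 0.09758/0.05715 = 1.707.
p-value = 2·P(Z > 1.707) ≈ 0.0877. With α = 0.02, fail to reject H₀.

z = 1.707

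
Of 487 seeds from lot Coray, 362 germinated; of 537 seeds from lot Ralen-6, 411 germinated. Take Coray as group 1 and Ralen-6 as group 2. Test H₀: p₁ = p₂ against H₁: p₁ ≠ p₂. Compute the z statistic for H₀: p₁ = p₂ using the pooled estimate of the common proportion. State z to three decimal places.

p̂₁ = 362/487 = 0.743326, p̂₂ = 411/537 = 0.765363.
Pooled p̂ = (362+411)/(487+537) = 773/1024 = 0.754883.
SE = √(0.185035 × 0.00391559) = 0.026917.
z = (0.743326 − 0.765363)/0.026917 = -0.022037/0.026917 = -0.819.
Two-sided p-value ≈ 2·Φ(−0.819) = 0.4130.

z = -0.819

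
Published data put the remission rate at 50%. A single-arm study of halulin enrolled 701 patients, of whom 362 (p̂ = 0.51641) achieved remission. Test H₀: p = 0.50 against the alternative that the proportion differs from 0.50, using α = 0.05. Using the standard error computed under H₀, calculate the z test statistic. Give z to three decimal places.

z = 0.869

p̂ = 362/701 ≈ 0.51641.
Under H₀, SE = √(0.5·0.5/701) = √(0.000356633) = 0.01888.
z = (0.51641 − 0.5)/0.01888 = 0.01641/0.01888 = 0.869.
Two-sided p-value ≈ 2·Φ(−0.869) = 0.3850, so at α = 0.05 we fail to reject H₀.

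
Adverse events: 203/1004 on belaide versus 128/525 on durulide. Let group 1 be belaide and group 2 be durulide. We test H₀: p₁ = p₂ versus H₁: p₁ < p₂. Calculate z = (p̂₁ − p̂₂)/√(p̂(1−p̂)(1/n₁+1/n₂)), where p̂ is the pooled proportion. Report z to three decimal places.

p̂₁ = 203/1004 ≈ 0.20219, p̂₂ = 128/525 ≈ 0.24381.
Pooled p̂ = (203+128)/(1004+525) = 331/1529 = 0.21648.
SE = √(0.169617 × 0.00290078) = 0.02218.
z = (0.20219 − 0.24381)/0.02218 = -0.04162/0.02218 = -1.876.

z = -1.876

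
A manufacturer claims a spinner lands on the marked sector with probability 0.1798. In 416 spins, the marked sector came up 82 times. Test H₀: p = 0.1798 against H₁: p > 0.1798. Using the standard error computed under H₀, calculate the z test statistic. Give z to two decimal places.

z = 0.92

p̂ = 82/416 ≈ 0.1971.
Under H₀, SE = √(0.1798·0.8202/416) = √(0.0003545) = 0.0188.
z = (0.1971 − 0.1798)/0.0188 = 0.0173/0.0188 = 0.92.
p-value = P(Z > 0.920) ≈ 0.1789.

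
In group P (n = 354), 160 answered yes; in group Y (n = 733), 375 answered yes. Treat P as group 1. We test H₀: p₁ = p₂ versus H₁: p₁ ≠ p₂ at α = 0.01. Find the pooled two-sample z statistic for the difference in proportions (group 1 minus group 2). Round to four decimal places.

p̂₁ = 160/354 ≈ 0.451977, p̂₂ = 375/733 ≈ 0.511596.
Pooled p̂ = (160+375)/(354+733) = 535/1087 = 0.492180.
SE = √(0.249939 × 0.00418912) = 0.032358.
z = (0.451977 − 0.511596)/0.032358 = -0.059619/0.032358 = -1.8425.
p-value = 2·P(Z > 1.842) ≈ 0.0654. With α = 0.01, fail to reject H₀.

z = -1.8425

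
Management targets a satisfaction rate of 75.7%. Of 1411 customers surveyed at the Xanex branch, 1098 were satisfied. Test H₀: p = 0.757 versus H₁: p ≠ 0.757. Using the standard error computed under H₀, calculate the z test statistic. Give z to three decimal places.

p̂ = 1098/1411 = 0.77817.
SE = √(p₀(1−p₀)/n) = √(0.18395/1411) = 0.01142.
z = (0.77817 − 0.757)/0.01142 = 0.02117/0.01142 = 1.854.
Two-sided p-value ≈ 2·Φ(−1.854) = 0.0637.

z = 1.854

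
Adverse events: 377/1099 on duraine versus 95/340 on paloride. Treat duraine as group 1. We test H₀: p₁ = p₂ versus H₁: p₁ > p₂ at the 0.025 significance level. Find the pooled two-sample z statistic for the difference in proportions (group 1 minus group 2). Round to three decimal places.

z = 2.184

p̂₁ = 377/1099 ≈ 0.34304, p̂₂ = 95/340 ≈ 0.27941.
Pooled p̂ = (377+95)/(1099+340) = 472/1439 = 0.32801.
SE = √(p̂(1−p̂)(1/n₁+1/n₂)) = √(0.32801·0.67199·0.00385109) = √(0.00084885) = 0.02914.
z = (0.34304 − 0.27941)/0.02914 = 0.06363/0.02914 = 2.184.
p-value = P(Z > 2.184) ≈ 0.0145. With α = 0.025, reject H₀.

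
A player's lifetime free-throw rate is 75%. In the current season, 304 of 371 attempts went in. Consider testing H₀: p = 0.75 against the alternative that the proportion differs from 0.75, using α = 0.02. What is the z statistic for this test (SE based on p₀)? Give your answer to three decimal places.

z = 3.087

p̂ = 304/371 = 0.819407.
Standard error under H₀: √(0.75×0.25/371) = 0.022481.
z = (0.819407 − 0.75)/0.022481 = 0.069407/0.022481 = 3.087.
p-value = 2·P(Z > 3.087) ≈ 0.0020; since p < α = 0.02, reject H₀.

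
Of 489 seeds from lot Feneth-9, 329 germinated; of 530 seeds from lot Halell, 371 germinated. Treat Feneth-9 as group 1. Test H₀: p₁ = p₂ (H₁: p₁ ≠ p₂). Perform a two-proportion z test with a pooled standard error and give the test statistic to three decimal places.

z = -0.935

p̂₁ = 329/489 = 0.67280, p̂₂ = 371/530 = 0.70000.
Pooled p̂ = (329+371)/(489+530) = 700/1019 = 0.68695.
SE = √(p̂(1−p̂)(1/n₁+1/n₂)) = √(0.68695·0.31305·0.00393178) = √(0.000845532) = 0.02908.
z = (0.67280 − 0.70000)/0.02908 = -0.02720/0.02908 = -0.935.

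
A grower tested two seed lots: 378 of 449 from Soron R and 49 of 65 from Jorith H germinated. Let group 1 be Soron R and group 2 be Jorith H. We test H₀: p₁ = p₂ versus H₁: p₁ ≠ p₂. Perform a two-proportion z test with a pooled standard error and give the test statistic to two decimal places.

z = 1.77

p̂₁ = 378/449 ≈ 0.8419, p̂₂ = 49/65 ≈ 0.7538.
Pooled p̂ = (378+49)/(449+65) = 427/514 = 0.8307.
SE = √(0.140612 × 0.0176118) = 0.0498.
z = (0.8419 − 0.7538)/0.0498 = 0.0881/0.0498 = 1.77.
Two-sided p-value ≈ 2·Φ(−1.769) = 0.0769.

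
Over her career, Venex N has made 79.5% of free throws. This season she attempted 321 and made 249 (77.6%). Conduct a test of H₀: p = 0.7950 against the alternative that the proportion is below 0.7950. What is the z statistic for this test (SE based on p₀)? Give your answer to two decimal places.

z = -0.86

p̂ = 249/321 ≈ 0.7757.
Standard error under H₀: √(0.795×0.205/321) = 0.0225.
z = (0.7757 − 0.795)/0.0225 = -0.0193/0.0225 = -0.86.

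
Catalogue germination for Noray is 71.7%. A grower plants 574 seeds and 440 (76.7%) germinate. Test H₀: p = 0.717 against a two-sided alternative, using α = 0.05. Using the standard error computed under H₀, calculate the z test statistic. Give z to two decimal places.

p̂ = 440/574 = 0.7666.
Under H₀, SE = √(0.717·0.283/574) = √(0.000353503) = 0.0188.
z = (0.7666 − 0.717)/0.0188 = 0.0496/0.0188 = 2.64.
p-value = 2·P(Z > 2.635) ≈ 0.0084; since p < α = 0.05, reject H₀.

z = 2.64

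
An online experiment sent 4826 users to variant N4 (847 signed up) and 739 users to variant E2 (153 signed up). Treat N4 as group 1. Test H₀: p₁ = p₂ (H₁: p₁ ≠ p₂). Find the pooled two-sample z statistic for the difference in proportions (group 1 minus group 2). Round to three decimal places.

p̂₁ = 847/4826 ≈ 0.175508, p̂₂ = 153/739 ≈ 0.207037.
Pooled p̂ = (847+153)/(4826+739) = 1000/5565 = 0.179695.
SE = √(0.147404 × 0.00156039) = 0.015166.
z = (0.175508 − 0.207037)/0.015166 = -0.031529/0.015166 = -2.079.
Two-sided p-value ≈ 2·Φ(−2.079) = 0.0376.

z = -2.079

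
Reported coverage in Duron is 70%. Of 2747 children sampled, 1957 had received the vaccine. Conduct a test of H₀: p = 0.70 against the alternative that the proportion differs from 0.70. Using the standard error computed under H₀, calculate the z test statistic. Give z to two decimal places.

z = 1.42

p̂ = 1957/2747 ≈ 0.71241.
SE = √(p₀(1−p₀)/n) = √(0.21/2747) = 0.00874.
z = (0.71241 − 0.7)/0.00874 = 0.01241/0.00874 = 1.42.
Two-sided p-value ≈ 2·Φ(−1.420) = 0.1557.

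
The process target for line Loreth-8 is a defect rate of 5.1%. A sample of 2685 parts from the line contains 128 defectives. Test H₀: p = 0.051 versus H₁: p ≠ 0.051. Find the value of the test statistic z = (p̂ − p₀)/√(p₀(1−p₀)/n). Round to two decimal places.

z = -0.78

p̂ = 128/2685 = 0.04767.
Under H₀, SE = √(0.051·0.949/2685) = √(1.80257e-05) = 0.00425.
z = (0.04767 − 0.051)/0.00425 = -0.00333/0.00425 = -0.78.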